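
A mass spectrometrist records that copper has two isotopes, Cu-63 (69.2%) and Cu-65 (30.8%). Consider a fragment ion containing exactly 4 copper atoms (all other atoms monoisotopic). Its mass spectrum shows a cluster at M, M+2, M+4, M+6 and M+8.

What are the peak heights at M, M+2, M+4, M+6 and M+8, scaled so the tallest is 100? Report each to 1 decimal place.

56.2 : 100.0 : 66.8 : 19.8 : 2.2

Expanding (0.692 + 0.308)^4:
P(M) = 0.692^4 = 0.229311
P(M+2) = 4 × 0.692^3 × 0.308^1 = 0.408253
P(M+4) = 6 × 0.692^2 × 0.308^2 = 0.272562
P(M+6) = 4 × 0.692^1 × 0.308^3 = 0.080876
P(M+8) = 0.308^4 = 0.008999
The M+2 peak is largest (0.408253); scaling to 100 gives 56.2 : 100.0 : 66.8 : 19.8 : 2.2.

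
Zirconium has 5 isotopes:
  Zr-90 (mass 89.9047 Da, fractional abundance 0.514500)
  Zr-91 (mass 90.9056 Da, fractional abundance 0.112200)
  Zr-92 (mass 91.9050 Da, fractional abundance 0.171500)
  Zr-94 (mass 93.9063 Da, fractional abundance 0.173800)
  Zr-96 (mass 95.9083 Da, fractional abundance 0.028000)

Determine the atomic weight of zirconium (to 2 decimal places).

Average mass = Σ (abundance × isotope mass) = 0.514500 × 89.9047 + 0.112200 × 90.9056 + 0.171500 × 91.9050 + 0.173800 × 93.9063 + 0.028000 × 95.9083
= 46.25597 + 10.19961 + 15.76171 + 16.32091 + 2.68543 = 91.22363 Da

91.22 Da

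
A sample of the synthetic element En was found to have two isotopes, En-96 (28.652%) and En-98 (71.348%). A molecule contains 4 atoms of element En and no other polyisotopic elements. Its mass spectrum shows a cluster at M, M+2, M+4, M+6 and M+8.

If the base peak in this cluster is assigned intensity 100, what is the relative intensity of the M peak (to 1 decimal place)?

Binomial terms of (0.28652 + 0.71348)^4: M 0.0067, M+2 0.0671, M+4 0.2507, M+6 0.4163, M+8 0.2591 → M+6 is the base peak.
P(M+6) = C(4,3) × 0.28652^1 × 0.71348^3 = 4 × 0.28652 × 0.36319964 = 0.416256 (base)
P(M) = C(4,0) × 0.28652^4 × 0.71348^0 = 1 × 0.00673938 × 1.0000 = 0.006739
Relative intensity = 0.006739 / 0.416256 × 100 = 1.6

1.6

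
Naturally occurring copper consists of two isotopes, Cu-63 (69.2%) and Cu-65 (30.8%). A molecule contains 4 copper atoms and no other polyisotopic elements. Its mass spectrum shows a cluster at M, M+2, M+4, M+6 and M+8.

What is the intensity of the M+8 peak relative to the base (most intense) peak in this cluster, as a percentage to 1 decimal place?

Term probabilities: M 0.2293, M+2 0.4083, M+4 0.2726, M+6 0.0809, M+8 0.0090. Base peak = M+2.
P(M+2) = C(4,1) × 0.692^3 × 0.308^1 = 4 × 0.33137389 × 0.3080 = 0.408253 (base)
P(M+8) = C(4,4) × 0.692^0 × 0.308^4 = 1 × 1.0000 × 0.00899918 = 0.008999
Relative intensity = 0.008999 / 0.408253 × 100 = 2.2

2.2%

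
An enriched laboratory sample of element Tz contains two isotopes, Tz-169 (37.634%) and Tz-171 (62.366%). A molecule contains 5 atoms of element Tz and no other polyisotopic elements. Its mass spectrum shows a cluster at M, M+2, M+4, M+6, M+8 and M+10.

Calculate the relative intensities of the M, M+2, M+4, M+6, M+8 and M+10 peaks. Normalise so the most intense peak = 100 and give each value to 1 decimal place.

Expanding (0.37634 + 0.62366)^5:
P(M) = 0.37634^5 = 0.007549
P(M+2) = 5 × 0.37634^4 × 0.62366^1 = 0.062552
P(M+4) = 10 × 0.37634^3 × 0.62366^2 = 0.207318
P(M+6) = 10 × 0.37634^2 × 0.62366^3 = 0.343561
P(M+8) = 5 × 0.37634^1 × 0.62366^4 = 0.284670
P(M+10) = 0.62366^5 = 0.094349
The M+6 peak is largest (0.343561); scaling to 100 gives 2.2 : 18.2 : 60.3 : 100.0 : 82.9 : 27.5.

2.2 : 18.2 : 60.3 : 100.0 : 82.9 : 27.5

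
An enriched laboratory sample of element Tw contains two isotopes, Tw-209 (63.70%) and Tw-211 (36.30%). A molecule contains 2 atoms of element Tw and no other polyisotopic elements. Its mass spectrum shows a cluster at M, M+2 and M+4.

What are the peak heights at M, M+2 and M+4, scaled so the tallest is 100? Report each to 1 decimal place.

The 2 Tw atoms are independent, so intensities follow the terms of (0.6370 + 0.3630)^2.
P(M) = 0.6370^2 = 0.405769
P(M+2) = 2 × 0.6370^1 × 0.3630^1 = 0.462462
P(M+4) = 0.3630^2 = 0.131769
The M+2 peak is largest (0.462462); scaling to 100 gives 87.7 : 100.0 : 28.5.

87.7 : 100.0 : 28.5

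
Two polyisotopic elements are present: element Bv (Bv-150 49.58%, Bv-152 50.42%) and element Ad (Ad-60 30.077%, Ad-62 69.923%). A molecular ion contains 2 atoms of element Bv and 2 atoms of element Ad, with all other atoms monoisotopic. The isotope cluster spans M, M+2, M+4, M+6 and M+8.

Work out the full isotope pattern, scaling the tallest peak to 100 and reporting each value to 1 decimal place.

Element Bv pattern (n=2): 0.24581764 : 0.49996472 : 0.25421764
Element Ad pattern (n=2): 0.09046259 : 0.42061481 : 0.48892259
Convolve the two distributions (both contribute in 2-u steps):
  M: 0.24581764×0.09046259 = 0.022237
  M+2: 0.24581764×0.42061481 + 0.49996472×0.09046259 = 0.148623
  M+4: 0.24581764×0.48892259 + 0.49996472×0.42061481 + 0.25421764×0.09046259 = 0.353476
  M+6: 0.49996472×0.48892259 + 0.25421764×0.42061481 = 0.351372
  M+8: 0.25421764×0.48892259 = 0.124293
Scale to base peak (0.353476) = 100: 6.3 : 42.0 : 100.0 : 99.4 : 35.2

6.3 : 42.0 : 100.0 : 99.4 : 35.2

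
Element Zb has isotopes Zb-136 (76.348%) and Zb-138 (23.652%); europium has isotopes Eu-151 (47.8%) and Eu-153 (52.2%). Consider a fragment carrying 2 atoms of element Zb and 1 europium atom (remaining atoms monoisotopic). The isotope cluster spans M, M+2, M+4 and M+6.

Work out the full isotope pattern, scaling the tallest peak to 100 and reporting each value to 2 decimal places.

58.42 : 100.00 : 45.14 : 6.12

Element Zb pattern (n=2): 0.58290171 : 0.36115658 : 0.05594171
Europium pattern (n=1): 0.4780 : 0.5220
Convolve the two distributions (both contribute in 2-u steps):
  M: 0.58290171×0.4780 = 0.278627
  M+2: 0.58290171×0.5220 + 0.36115658×0.4780 = 0.476908
  M+4: 0.36115658×0.5220 + 0.05594171×0.4780 = 0.215264
  M+6: 0.05594171×0.5220 = 0.029202
Scale to base peak (0.476908) = 100: 58.42 : 100.00 : 45.14 : 6.12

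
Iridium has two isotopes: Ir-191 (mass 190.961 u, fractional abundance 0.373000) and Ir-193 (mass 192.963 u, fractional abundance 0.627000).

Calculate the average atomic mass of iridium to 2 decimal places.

192.22 u

Ar = Σ fᵢ·mᵢ = 0.373000 × 190.961 + 0.627000 × 192.963
= 71.2285 + 120.9878 = 192.2163 u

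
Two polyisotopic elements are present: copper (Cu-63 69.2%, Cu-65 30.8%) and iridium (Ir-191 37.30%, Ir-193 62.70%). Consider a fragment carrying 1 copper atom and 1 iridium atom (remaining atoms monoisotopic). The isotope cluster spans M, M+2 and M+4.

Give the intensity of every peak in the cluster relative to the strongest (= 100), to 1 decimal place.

47.0 : 100.0 : 35.2

Copper pattern (n=1): 0.6920 : 0.3080
Iridium pattern (n=1): 0.3730 : 0.6270
Convolve the two distributions (both contribute in 2-u steps):
  M: 0.6920×0.3730 = 0.258116
  M+2: 0.6920×0.6270 + 0.3080×0.3730 = 0.548768
  M+4: 0.3080×0.6270 = 0.193116
Scale to base peak (0.548768) = 100: 47.0 : 100.0 : 35.2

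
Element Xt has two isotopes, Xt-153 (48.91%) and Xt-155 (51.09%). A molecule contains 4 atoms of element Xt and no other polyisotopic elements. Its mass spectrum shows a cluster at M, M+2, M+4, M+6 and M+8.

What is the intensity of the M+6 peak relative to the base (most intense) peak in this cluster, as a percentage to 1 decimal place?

69.6%

Term probabilities: M 0.0572, M+2 0.2391, M+4 0.3746, M+6 0.2609, M+8 0.0681. Base peak = M+4.
P(M+4) = C(4,2) × 0.4891^2 × 0.5109^2 = 6 × 0.23921881 × 0.26101881 = 0.374644 (base)
P(M+6) = C(4,3) × 0.4891^1 × 0.5109^3 = 4 × 0.4891 × 0.13335451 = 0.260895
Relative intensity = 0.260895 / 0.374644 × 100 = 69.6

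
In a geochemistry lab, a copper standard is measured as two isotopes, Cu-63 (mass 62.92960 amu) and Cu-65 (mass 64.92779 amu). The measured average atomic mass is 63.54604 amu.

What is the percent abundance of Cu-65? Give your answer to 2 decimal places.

30.85%

With x = fraction of Cu-63 (so Cu-65 is 1 − x):
62.92960·x + 64.92779·(1 − x) = 63.54604
(62.92960 − 64.92779)·x = 63.54604 − 64.92779
x = -1.38175 / -1.99819 = 0.69150 → 69.15% Cu-63, 30.85% Cu-65.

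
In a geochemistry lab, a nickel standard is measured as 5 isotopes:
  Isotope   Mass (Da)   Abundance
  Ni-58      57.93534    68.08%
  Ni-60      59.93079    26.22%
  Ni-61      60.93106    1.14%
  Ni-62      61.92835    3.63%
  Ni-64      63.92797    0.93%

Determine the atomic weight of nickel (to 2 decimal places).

58.69 Da

Weight each isotope mass by its fractional abundance: 0.6808 × 57.93534 + 0.2622 × 59.93079 + 0.0114 × 60.93106 + 0.0363 × 61.92835 + 0.0093 × 63.92797
= 39.442379 + 15.713853 + 0.694614 + 2.247999 + 0.594530 = 58.693375 Da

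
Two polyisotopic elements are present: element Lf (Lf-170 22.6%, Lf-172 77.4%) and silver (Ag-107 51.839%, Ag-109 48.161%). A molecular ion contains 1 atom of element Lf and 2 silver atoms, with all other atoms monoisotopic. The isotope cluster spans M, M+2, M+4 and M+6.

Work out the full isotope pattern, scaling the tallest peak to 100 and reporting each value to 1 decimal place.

Element Lf pattern (n=1): 0.2260 : 0.7740
Silver pattern (n=2): 0.26872819 : 0.49932362 : 0.23194819
Convolve the two distributions (both contribute in 2-u steps):
  M: 0.2260×0.26872819 = 0.060733
  M+2: 0.2260×0.49932362 + 0.7740×0.26872819 = 0.320843
  M+4: 0.2260×0.23194819 + 0.7740×0.49932362 = 0.438897
  M+6: 0.7740×0.23194819 = 0.179528
Scale to base peak (0.438897) = 100: 13.8 : 73.1 : 100.0 : 40.9

13.8 : 73.1 : 100.0 : 40.9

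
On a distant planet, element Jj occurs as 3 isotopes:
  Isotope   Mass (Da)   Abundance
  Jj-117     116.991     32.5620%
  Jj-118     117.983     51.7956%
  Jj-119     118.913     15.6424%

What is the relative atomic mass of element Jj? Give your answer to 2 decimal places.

Weight each isotope mass by its fractional abundance: 0.325620 × 116.991 + 0.517956 × 117.983 + 0.156424 × 118.913
= 38.0946 + 61.1100 + 18.6008 = 117.8054 Da

117.81 Da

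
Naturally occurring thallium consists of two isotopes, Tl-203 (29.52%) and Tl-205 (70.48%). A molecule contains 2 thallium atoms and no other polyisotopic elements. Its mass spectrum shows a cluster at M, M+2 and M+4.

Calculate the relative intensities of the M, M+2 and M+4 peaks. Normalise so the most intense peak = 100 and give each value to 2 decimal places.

17.54 : 83.77 : 100.00

The 2 Tl atoms are independent, so intensities follow the terms of (0.2952 + 0.7048)^2.
P(M) = 0.2952^2 = 0.087143
P(M+2) = 2 × 0.2952^1 × 0.7048^1 = 0.416114
P(M+4) = 0.7048^2 = 0.496743
The M+4 peak is largest (0.496743); scaling to 100 gives 17.54 : 83.77 : 100.00.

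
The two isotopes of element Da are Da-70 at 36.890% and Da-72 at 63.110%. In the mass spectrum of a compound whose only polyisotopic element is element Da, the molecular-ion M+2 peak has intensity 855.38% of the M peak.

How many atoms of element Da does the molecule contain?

5

For n independent Da atoms, I(M+2)/I(M) = n · (abundance Da-72) / (abundance Da-70) = n · 0.63110/0.36890.
n = 8.5538 × 0.36890/0.63110 = 5.00 ≈ 5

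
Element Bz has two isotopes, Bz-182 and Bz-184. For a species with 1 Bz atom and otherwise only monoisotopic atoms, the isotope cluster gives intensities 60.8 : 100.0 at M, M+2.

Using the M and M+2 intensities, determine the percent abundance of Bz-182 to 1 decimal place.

37.8%

Write p for the Bz-182 fraction. I(M+2)/I(M) = [C(1,1)·p^0·(1−p)] / p^1 = 1·(1−p)/p = 100.0/60.8 = 1.6447
(1−p)/p = 1.6447/1 = 1.6447  ⇒  p = 1/(1 + 1.6447) = 0.3781
Bz-182: 37.8%, Bz-184: 62.2%.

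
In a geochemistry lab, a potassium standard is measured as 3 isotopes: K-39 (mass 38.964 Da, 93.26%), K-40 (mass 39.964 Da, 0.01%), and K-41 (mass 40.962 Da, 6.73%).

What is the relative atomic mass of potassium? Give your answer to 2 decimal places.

The abundance-weighted mean is 0.9326 × 38.964 + 0.0001 × 39.964 + 0.0673 × 40.962
= 36.3378 + 0.0040 + 2.7567 = 39.0985 Da

39.10 Da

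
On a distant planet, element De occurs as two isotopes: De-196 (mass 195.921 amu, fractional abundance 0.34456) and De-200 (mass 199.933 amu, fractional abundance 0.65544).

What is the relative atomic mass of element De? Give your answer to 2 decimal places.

198.55 amu

Ar = Σ fᵢ·mᵢ = 0.34456 × 195.921 + 0.65544 × 199.933
= 67.5065 + 131.0441 = 198.5506 amu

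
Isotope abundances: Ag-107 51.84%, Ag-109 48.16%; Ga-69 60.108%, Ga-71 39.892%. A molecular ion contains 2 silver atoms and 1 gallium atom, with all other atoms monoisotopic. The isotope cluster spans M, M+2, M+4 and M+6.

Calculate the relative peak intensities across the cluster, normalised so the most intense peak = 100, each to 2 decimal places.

39.66 : 100.00 : 83.13 : 22.71

Silver pattern (n=2): 0.26873856 : 0.49932288 : 0.23193856
Gallium pattern (n=1): 0.60108 : 0.39892
Convolve the two distributions (both contribute in 2-u steps):
  M: 0.26873856×0.60108 = 0.161533
  M+2: 0.26873856×0.39892 + 0.49932288×0.60108 = 0.407338
  M+4: 0.49932288×0.39892 + 0.23193856×0.60108 = 0.338604
  M+6: 0.23193856×0.39892 = 0.092525
Scale to base peak (0.407338) = 100: 39.66 : 100.00 : 83.13 : 22.71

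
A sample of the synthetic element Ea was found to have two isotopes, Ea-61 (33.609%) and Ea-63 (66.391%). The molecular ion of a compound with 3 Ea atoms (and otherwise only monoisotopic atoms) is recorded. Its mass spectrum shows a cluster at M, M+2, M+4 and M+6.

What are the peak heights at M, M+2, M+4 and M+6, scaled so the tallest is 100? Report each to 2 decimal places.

8.54 : 50.62 : 100.00 : 65.85

Expanding (0.33609 + 0.66391)^3:
P(M) = 0.33609^3 = 0.037964
P(M+2) = 3 × 0.33609^2 × 0.66391^1 = 0.224979
P(M+4) = 3 × 0.33609^1 × 0.66391^2 = 0.444422
P(M+6) = 0.66391^3 = 0.292636
The M+4 peak is largest (0.444422); scaling to 100 gives 8.54 : 50.62 : 100.00 : 65.85.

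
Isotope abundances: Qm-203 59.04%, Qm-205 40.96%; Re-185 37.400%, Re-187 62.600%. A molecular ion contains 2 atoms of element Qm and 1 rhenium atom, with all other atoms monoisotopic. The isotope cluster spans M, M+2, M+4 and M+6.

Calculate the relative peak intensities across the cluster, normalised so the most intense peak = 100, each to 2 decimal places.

32.67 : 100.00 : 91.59 : 26.32

Element Qm pattern (n=2): 0.34857216 : 0.48365568 : 0.16777216
Rhenium pattern (n=1): 0.3740 : 0.6260
Convolve the two distributions (both contribute in 2-u steps):
  M: 0.34857216×0.3740 = 0.130366
  M+2: 0.34857216×0.6260 + 0.48365568×0.3740 = 0.399093
  M+4: 0.48365568×0.6260 + 0.16777216×0.3740 = 0.365515
  M+6: 0.16777216×0.6260 = 0.105025
Scale to base peak (0.399093) = 100: 32.67 : 100.00 : 91.59 : 26.32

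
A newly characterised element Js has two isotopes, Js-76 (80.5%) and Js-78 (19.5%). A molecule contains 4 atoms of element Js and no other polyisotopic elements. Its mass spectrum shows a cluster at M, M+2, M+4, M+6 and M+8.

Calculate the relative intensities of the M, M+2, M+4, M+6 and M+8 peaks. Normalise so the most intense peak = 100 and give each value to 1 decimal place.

100.0 : 96.9 : 35.2 : 5.7 : 0.3

The 4 Js atoms are independent, so intensities follow the terms of (0.805 + 0.195)^4.
P(M) = 0.805^4 = 0.419936
P(M+2) = 4 × 0.805^3 × 0.195^1 = 0.406895
P(M+4) = 6 × 0.805^2 × 0.195^2 = 0.147847
P(M+6) = 4 × 0.805^1 × 0.195^3 = 0.023876
P(M+8) = 0.195^4 = 0.001446
The M peak is largest (0.419936); scaling to 100 gives 100.0 : 96.9 : 35.2 : 5.7 : 0.3.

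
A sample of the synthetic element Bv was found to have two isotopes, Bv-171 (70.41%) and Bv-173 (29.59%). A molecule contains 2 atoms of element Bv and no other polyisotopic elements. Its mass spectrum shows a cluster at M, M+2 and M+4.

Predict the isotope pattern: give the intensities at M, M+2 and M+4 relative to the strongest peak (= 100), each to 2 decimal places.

100.00 : 84.05 : 17.66

Each Bv atom is independently Bv-171 (p = 0.7041) or Bv-173 (q = 0.2959); the cluster is the binomial expansion (p + q)^2.
P(M) = 0.7041^2 = 0.495757
P(M+2) = 2 × 0.7041^1 × 0.2959^1 = 0.416686
P(M+4) = 0.2959^2 = 0.087557
The M peak is largest (0.495757); scaling to 100 gives 100.00 : 84.05 : 17.66.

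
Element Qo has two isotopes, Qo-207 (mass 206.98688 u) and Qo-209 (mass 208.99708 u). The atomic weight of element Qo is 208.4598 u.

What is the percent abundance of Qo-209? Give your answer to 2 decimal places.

73.27%

Let x be the fractional abundance of Qo-207; then Qo-209 has abundance 1 − x.
206.98688·x + 208.99708·(1 − x) = 208.4598
(206.98688 − 208.99708)·x = 208.4598 − 208.99708
x = -0.53728 / -2.01020 = 0.26728 → 26.73% Qo-207, 73.27% Qo-209.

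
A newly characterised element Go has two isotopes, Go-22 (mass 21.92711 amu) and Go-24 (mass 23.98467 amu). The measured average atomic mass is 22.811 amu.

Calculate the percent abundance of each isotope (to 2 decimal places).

Writing the weighted mean with unknown fraction x of Go-22:
21.92711·x + 23.98467·(1 − x) = 22.811
(21.92711 − 23.98467)·x = 22.811 − 23.98467
x = -1.17367 / -2.05756 = 0.57042 → 57.04% Go-22, 42.96% Go-24.

Go-22: 57.04%, Go-24: 42.96%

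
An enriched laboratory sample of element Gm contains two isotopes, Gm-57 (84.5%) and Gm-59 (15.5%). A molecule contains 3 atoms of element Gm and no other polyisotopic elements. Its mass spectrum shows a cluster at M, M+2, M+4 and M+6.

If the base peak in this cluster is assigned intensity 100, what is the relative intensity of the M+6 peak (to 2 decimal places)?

Term probabilities: M 0.6034, M+2 0.3320, M+4 0.0609, M+6 0.0037. Base peak = M.
P(M) = C(3,0) × 0.845^3 × 0.155^0 = 1 × 0.60335112 × 1.0000 = 0.603351 (base)
P(M+6) = C(3,3) × 0.845^0 × 0.155^3 = 1 × 1.0000 × 0.00372388 = 0.003724
Relative intensity = 0.003724 / 0.603351 × 100 = 0.62

0.62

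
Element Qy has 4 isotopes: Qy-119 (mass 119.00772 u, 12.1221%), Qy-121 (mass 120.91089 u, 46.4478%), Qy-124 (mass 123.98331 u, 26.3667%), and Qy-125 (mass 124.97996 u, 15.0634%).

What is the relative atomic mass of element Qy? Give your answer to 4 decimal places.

122.1032 u

Average mass = Σ (abundance × isotope mass) = 0.121221 × 119.00772 + 0.464478 × 120.91089 + 0.263667 × 123.98331 + 0.150634 × 124.97996
= 14.426235 + 56.160448 + 32.690307 + 18.826231 = 122.103221 u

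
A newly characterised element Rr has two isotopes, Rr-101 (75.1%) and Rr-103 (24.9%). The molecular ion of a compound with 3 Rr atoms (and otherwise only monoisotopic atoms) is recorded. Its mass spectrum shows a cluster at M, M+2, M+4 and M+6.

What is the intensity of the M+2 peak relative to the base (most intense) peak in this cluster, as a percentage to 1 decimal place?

Binomial terms of (0.751 + 0.249)^3: M 0.4236, M+2 0.4213, M+4 0.1397, M+6 0.0154 → M is the base peak.
P(M) = C(3,0) × 0.751^3 × 0.249^0 = 1 × 0.42356475 × 1.0000 = 0.423565 (base)
P(M+2) = C(3,1) × 0.751^2 × 0.249^1 = 3 × 0.564001 × 0.2490 = 0.421309
Relative intensity = 0.421309 / 0.423565 × 100 = 99.5

99.5%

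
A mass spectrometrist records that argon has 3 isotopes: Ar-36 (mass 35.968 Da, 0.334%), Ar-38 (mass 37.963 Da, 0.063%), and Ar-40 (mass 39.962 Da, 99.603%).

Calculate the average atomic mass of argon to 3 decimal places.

39.947 Da

Average mass = Σ (abundance × isotope mass) = 0.00334 × 35.968 + 0.00063 × 37.963 + 0.99603 × 39.962
= 0.1201 + 0.0239 + 39.8034 = 39.9474 Da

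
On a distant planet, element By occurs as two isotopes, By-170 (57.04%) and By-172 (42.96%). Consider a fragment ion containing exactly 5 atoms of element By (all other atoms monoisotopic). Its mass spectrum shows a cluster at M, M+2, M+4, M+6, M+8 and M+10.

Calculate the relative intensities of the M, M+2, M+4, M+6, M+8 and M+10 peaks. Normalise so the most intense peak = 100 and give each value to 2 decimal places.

17.63 : 66.39 : 100.00 : 75.32 : 28.36 : 4.27

Expanding (0.5704 + 0.4296)^5:
P(M) = 0.5704^5 = 0.060381
P(M+2) = 5 × 0.5704^4 × 0.4296^1 = 0.227380
P(M+4) = 10 × 0.5704^3 × 0.4296^2 = 0.342505
P(M+6) = 10 × 0.5704^2 × 0.4296^3 = 0.257960
P(M+8) = 5 × 0.5704^1 × 0.4296^4 = 0.097142
P(M+10) = 0.4296^5 = 0.014633
The M+4 peak is largest (0.342505); scaling to 100 gives 17.63 : 66.39 : 100.00 : 75.32 : 28.36 : 4.27.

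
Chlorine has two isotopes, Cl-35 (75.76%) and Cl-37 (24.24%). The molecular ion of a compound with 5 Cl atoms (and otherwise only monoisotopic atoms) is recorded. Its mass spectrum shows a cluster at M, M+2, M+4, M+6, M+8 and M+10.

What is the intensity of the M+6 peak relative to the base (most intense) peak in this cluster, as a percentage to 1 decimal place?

(0.7576 + 0.2424)^5 gives M 0.2496, M+2 0.3993, M+4 0.2555, M+6 0.0817, M+8 0.0131, M+10 0.0008; the largest is M+2.
P(M+2) = C(5,1) × 0.7576^4 × 0.2424^1 = 5 × 0.32942751 × 0.2424 = 0.399266 (base)
P(M+6) = C(5,3) × 0.7576^2 × 0.2424^3 = 10 × 0.57395776 × 0.01424288 = 0.081748
Relative intensity = 0.081748 / 0.399266 × 100 = 20.5

20.5%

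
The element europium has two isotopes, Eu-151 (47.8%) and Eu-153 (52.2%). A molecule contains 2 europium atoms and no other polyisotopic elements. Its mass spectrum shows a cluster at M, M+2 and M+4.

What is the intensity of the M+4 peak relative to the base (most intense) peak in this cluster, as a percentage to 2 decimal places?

54.60%

Binomial terms of (0.478 + 0.522)^2: M 0.2285, M+2 0.4990, M+4 0.2725 → M+2 is the base peak.
P(M+2) = C(2,1) × 0.478^1 × 0.522^1 = 2 × 0.4780 × 0.5220 = 0.499032 (base)
P(M+4) = C(2,2) × 0.478^0 × 0.522^2 = 1 × 1.0000 × 0.272484 = 0.272484
Relative intensity = 0.272484 / 0.499032 × 100 = 54.60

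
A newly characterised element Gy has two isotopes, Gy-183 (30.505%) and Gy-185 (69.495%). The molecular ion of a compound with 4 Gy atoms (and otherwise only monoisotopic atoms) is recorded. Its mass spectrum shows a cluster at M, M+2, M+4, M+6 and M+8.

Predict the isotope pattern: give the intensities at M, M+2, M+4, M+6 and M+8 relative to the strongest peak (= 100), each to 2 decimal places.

2.11 : 19.27 : 65.84 : 100.00 : 56.95

Each Gy atom is independently Gy-183 (p = 0.30505) or Gy-185 (q = 0.69495); the cluster is the binomial expansion (p + q)^4.
P(M) = 0.30505^4 = 0.008659
P(M+2) = 4 × 0.30505^3 × 0.69495^1 = 0.078909
P(M+4) = 6 × 0.30505^2 × 0.69495^2 = 0.269650
P(M+6) = 4 × 0.30505^1 × 0.69495^3 = 0.409536
P(M+8) = 0.69495^4 = 0.233246
The M+6 peak is largest (0.409536); scaling to 100 gives 2.11 : 19.27 : 65.84 : 100.00 : 56.95.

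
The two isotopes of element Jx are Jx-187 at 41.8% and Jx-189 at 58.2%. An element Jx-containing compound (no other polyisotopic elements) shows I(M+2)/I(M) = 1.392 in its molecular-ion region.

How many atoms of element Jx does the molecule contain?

1

With n Jx atoms, P(M+2)/P(M) = C(n,1)·p^(n−1)q / p^n = n·q/p = n · 0.582/0.418.
n = 1.392 × 0.418/0.582 = 1.00 ≈ 1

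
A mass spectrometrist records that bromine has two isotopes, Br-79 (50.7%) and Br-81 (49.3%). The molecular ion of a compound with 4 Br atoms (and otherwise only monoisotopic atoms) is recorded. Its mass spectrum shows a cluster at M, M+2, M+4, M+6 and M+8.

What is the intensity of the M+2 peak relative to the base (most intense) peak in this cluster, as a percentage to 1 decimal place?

Term probabilities: M 0.0661, M+2 0.2570, M+4 0.3749, M+6 0.2430, M+8 0.0591. Base peak = M+4.
P(M+4) = C(4,2) × 0.507^2 × 0.493^2 = 6 × 0.257049 × 0.243049 = 0.374853 (base)
P(M+2) = C(4,1) × 0.507^3 × 0.493^1 = 4 × 0.13032384 × 0.4930 = 0.256999
Relative intensity = 0.256999 / 0.374853 × 100 = 68.6

68.6%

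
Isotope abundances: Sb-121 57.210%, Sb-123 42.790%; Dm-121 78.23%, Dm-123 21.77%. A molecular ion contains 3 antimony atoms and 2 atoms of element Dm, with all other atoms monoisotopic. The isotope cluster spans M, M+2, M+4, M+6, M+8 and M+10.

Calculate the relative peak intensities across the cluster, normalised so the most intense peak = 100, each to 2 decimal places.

Antimony pattern (n=3): 0.18724742 : 0.42015297 : 0.3142518 : 0.07834781
Element Dm pattern (n=2): 0.61199329 : 0.34061342 : 0.04739329
Convolve the two distributions (both contribute in 2-u steps):
  M: 0.18724742×0.61199329 = 0.114594
  M+2: 0.18724742×0.34061342 + 0.42015297×0.61199329 = 0.320910
  M+4: 0.18724742×0.04739329 + 0.42015297×0.34061342 + 0.3142518×0.61199329 = 0.344304
  M+6: 0.42015297×0.04739329 + 0.3142518×0.34061342 + 0.07834781×0.61199329 = 0.174899
  M+8: 0.3142518×0.04739329 + 0.07834781×0.34061342 = 0.041580
  M+10: 0.07834781×0.04739329 = 0.003713
Scale to base peak (0.344304) = 100: 33.28 : 93.21 : 100.00 : 50.80 : 12.08 : 1.08

33.28 : 93.21 : 100.00 : 50.80 : 12.08 : 1.08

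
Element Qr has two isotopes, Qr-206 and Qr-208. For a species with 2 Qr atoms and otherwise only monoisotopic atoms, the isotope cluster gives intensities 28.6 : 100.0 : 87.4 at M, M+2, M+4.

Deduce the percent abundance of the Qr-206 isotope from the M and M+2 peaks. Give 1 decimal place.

Let p = fractional abundance of Qr-206. I(M+2)/I(M) = [C(2,1)·p^1·(1−p)] / p^2 = 2·(1−p)/p = 100.0/28.6 = 3.4965
(1−p)/p = 3.4965/2 = 1.7483  ⇒  p = 1/(1 + 1.7483) = 0.3639
Qr-206: 36.4%, Qr-208: 63.6%.

36.4%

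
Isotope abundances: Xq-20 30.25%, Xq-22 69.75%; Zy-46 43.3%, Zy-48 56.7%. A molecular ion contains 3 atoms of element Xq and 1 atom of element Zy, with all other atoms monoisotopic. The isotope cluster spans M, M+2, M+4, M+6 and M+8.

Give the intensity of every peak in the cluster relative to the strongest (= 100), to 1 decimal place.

3.0 : 24.8 : 75.5 : 100.0 : 48.4

Element Xq pattern (n=3): 0.02768064 : 0.19147683 : 0.44150442 : 0.33933811
Element Zy pattern (n=1): 0.4330 : 0.5670
Convolve the two distributions (both contribute in 2-u steps):
  M: 0.02768064×0.4330 = 0.011986
  M+2: 0.02768064×0.5670 + 0.19147683×0.4330 = 0.098604
  M+4: 0.19147683×0.5670 + 0.44150442×0.4330 = 0.299739
  M+6: 0.44150442×0.5670 + 0.33933811×0.4330 = 0.397266
  M+8: 0.33933811×0.5670 = 0.192405
Scale to base peak (0.397266) = 100: 3.0 : 24.8 : 75.5 : 100.0 : 48.4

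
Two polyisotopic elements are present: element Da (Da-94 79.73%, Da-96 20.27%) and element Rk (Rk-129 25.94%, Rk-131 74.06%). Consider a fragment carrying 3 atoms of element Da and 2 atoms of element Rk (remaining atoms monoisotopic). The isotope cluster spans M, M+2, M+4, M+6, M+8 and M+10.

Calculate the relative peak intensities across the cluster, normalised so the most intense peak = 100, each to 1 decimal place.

Element Da pattern (n=3): 0.50683348 : 0.38656144 : 0.09827669 : 0.00832839
Element Rk pattern (n=2): 0.06728836 : 0.38422328 : 0.54848836
Convolve the two distributions (both contribute in 2-u steps):
  M: 0.50683348×0.06728836 = 0.034104
  M+2: 0.50683348×0.38422328 + 0.38656144×0.06728836 = 0.220748
  M+4: 0.50683348×0.54848836 + 0.38656144×0.38422328 + 0.09827669×0.06728836 = 0.433131
  M+6: 0.38656144×0.54848836 + 0.09827669×0.38422328 + 0.00832839×0.06728836 = 0.250345
  M+8: 0.09827669×0.54848836 + 0.00832839×0.38422328 = 0.057104
  M+10: 0.00832839×0.54848836 = 0.004568
Scale to base peak (0.433131) = 100: 7.9 : 51.0 : 100.0 : 57.8 : 13.2 : 1.1

7.9 : 51.0 : 100.0 : 57.8 : 13.2 : 1.1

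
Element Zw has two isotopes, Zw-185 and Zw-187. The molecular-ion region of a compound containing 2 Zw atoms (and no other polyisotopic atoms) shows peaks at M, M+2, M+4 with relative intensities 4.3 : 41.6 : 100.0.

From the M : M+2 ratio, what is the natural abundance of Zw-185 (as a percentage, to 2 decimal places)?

If p is the fraction of Zw that is Zw-185, then I(M+2)/I(M) = [C(2,1)·p^1·(1−p)] / p^2 = 2·(1−p)/p = 41.6/4.3 = 9.6744
(1−p)/p = 9.6744/2 = 4.8372  ⇒  p = 1/(1 + 4.8372) = 0.1713
Zw-185: 17.13%, Zw-187: 82.87%.

17.13%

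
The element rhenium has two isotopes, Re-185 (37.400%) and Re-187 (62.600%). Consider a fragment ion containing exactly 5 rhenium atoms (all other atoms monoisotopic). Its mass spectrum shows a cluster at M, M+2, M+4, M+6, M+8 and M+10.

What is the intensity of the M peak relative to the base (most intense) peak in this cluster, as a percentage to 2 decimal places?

Binomial terms of (0.37400 + 0.62600)^5: M 0.0073, M+2 0.0612, M+4 0.2050, M+6 0.3431, M+8 0.2872, M+10 0.0961 → M+6 is the base peak.
P(M+6) = C(5,3) × 0.37400^2 × 0.62600^3 = 10 × 0.139876 × 0.24531438 = 0.343136 (base)
P(M) = C(5,0) × 0.37400^5 × 0.62600^0 = 1 × 0.00731742 × 1.0000 = 0.007317
Relative intensity = 0.007317 / 0.343136 × 100 = 2.13

2.13%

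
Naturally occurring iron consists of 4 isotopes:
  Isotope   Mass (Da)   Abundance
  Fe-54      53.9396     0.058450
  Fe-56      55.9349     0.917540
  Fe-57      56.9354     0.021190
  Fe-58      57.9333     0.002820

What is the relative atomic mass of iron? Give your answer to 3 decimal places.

Weight each isotope mass by its fractional abundance: 0.058450 × 53.9396 + 0.917540 × 55.9349 + 0.021190 × 56.9354 + 0.002820 × 57.9333
= 3.15277 + 51.32251 + 1.20646 + 0.16337 = 55.84511 Da

55.845 Da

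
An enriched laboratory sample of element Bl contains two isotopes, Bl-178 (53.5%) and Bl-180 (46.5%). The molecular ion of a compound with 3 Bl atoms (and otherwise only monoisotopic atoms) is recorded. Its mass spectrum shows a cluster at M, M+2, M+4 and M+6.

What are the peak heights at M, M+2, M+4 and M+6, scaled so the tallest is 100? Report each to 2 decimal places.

Expanding (0.535 + 0.465)^3:
P(M) = 0.535^3 = 0.153130
P(M+2) = 3 × 0.535^2 × 0.465^1 = 0.399284
P(M+4) = 3 × 0.535^1 × 0.465^2 = 0.347041
P(M+6) = 0.465^3 = 0.100545
The M+2 peak is largest (0.399284); scaling to 100 gives 38.35 : 100.00 : 86.92 : 25.18.

38.35 : 100.00 : 86.92 : 25.18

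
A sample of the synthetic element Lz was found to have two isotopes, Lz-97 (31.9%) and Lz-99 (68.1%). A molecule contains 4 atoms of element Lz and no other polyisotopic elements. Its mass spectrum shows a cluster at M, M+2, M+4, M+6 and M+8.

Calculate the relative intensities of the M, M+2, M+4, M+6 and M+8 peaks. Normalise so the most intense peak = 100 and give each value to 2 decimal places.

2.57 : 21.94 : 70.26 : 100.00 : 53.37

Each Lz atom is independently Lz-97 (p = 0.319) or Lz-99 (q = 0.681); the cluster is the binomial expansion (p + q)^4.
P(M) = 0.319^4 = 0.010355
P(M+2) = 4 × 0.319^3 × 0.681^1 = 0.088426
P(M+4) = 6 × 0.319^2 × 0.681^2 = 0.283157
P(M+6) = 4 × 0.319^1 × 0.681^3 = 0.402988
P(M+8) = 0.681^4 = 0.215074
The M+6 peak is largest (0.402988); scaling to 100 gives 2.57 : 21.94 : 70.26 : 100.00 : 53.37.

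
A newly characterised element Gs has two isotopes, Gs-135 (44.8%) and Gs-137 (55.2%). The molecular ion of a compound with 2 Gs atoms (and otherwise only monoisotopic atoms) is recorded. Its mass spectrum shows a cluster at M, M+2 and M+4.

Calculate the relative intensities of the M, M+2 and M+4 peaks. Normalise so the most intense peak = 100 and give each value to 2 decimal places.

40.58 : 100.00 : 61.61

Each Gs atom is independently Gs-135 (p = 0.448) or Gs-137 (q = 0.552); the cluster is the binomial expansion (p + q)^2.
P(M) = 0.448^2 = 0.200704
P(M+2) = 2 × 0.448^1 × 0.552^1 = 0.494592
P(M+4) = 0.552^2 = 0.304704
The M+2 peak is largest (0.494592); scaling to 100 gives 40.58 : 100.00 : 61.61.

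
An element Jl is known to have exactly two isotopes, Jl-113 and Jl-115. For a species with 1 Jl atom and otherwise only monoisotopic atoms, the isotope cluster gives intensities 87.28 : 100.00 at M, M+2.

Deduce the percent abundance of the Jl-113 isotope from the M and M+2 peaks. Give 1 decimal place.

46.6%

If p is the fraction of Jl that is Jl-113, then I(M+2)/I(M) = [C(1,1)·p^0·(1−p)] / p^1 = 1·(1−p)/p = 100.00/87.28 = 1.1457
(1−p)/p = 1.1457/1 = 1.1457  ⇒  p = 1/(1 + 1.1457) = 0.4660
Jl-113: 46.6%, Jl-115: 53.4%.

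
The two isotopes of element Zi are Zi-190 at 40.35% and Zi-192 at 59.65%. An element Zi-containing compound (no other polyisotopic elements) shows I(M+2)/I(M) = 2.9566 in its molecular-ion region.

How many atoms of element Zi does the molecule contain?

2

For n independent Zi atoms, I(M+2)/I(M) = n · (abundance Zi-192) / (abundance Zi-190) = n · 0.5965/0.4035.
n = 2.9566 × 0.4035/0.5965 = 2.00 ≈ 2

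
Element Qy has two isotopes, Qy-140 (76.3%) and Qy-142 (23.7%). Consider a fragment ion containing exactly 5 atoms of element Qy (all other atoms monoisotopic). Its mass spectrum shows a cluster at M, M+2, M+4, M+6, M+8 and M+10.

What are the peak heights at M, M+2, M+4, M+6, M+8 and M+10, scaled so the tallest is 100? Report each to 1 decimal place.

64.4 : 100.0 : 62.1 : 19.3 : 3.0 : 0.2

The 5 Qy atoms are independent, so intensities follow the terms of (0.763 + 0.237)^5.
P(M) = 0.763^5 = 0.258597
P(M+2) = 5 × 0.763^4 × 0.237^1 = 0.401621
P(M+4) = 10 × 0.763^3 × 0.237^2 = 0.249500
P(M+6) = 10 × 0.763^2 × 0.237^3 = 0.077499
P(M+8) = 5 × 0.763^1 × 0.237^4 = 0.012036
P(M+10) = 0.237^5 = 0.000748
The M+2 peak is largest (0.401621); scaling to 100 gives 64.4 : 100.0 : 62.1 : 19.3 : 3.0 : 0.2.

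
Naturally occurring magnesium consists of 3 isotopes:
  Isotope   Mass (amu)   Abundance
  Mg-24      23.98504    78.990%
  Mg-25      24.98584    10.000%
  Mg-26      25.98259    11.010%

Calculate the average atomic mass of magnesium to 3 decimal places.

Ar = Σ fᵢ·mᵢ = 0.78990 × 23.98504 + 0.10000 × 24.98584 + 0.11010 × 25.98259
= 18.945783 + 2.498584 + 2.860683 = 24.305050 amu

24.305 amu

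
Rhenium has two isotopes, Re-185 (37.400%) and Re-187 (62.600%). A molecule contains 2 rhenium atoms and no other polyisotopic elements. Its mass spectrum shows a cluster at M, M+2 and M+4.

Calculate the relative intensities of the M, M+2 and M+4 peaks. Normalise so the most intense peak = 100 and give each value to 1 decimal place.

29.9 : 100.0 : 83.7

The 2 Re atoms are independent, so intensities follow the terms of (0.37400 + 0.62600)^2.
P(M) = 0.37400^2 = 0.139876
P(M+2) = 2 × 0.37400^1 × 0.62600^1 = 0.468248
P(M+4) = 0.62600^2 = 0.391876
The M+2 peak is largest (0.468248); scaling to 100 gives 29.9 : 100.0 : 83.7.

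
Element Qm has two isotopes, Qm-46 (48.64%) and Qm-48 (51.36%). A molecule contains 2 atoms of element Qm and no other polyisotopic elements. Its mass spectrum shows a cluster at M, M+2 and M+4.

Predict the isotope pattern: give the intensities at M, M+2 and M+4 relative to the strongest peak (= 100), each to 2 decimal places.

47.35 : 100.00 : 52.80

The 2 Qm atoms are independent, so intensities follow the terms of (0.4864 + 0.5136)^2.
P(M) = 0.4864^2 = 0.236585
P(M+2) = 2 × 0.4864^1 × 0.5136^1 = 0.499630
P(M+4) = 0.5136^2 = 0.263785
The M+2 peak is largest (0.499630); scaling to 100 gives 47.35 : 100.00 : 52.80.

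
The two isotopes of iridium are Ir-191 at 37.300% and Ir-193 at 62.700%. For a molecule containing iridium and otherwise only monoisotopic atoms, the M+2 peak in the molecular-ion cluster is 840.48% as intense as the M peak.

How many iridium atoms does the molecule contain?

5

The M+2/M ratio from n Ir atoms is n · q/p = n · 0.62700/0.37300.
n = 8.4048 × 0.37300/0.62700 = 5.00 ≈ 5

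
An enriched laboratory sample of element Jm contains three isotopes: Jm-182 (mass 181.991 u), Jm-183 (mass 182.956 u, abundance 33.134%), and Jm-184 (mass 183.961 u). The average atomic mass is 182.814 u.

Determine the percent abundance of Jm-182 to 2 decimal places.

41.32%

Let x and y be the fractions of Jm-182 and Jm-184. Then x + y = 1 − 0.33134 = 0.66866 and 181.991x + 183.961y = 182.814 − 0.33134×182.956 = 122.19335896.
Substituting: 181.991x + 183.961(0.66866 − x) = 122.19335896
(181.991 − 183.961)x = -0.8140033  ⇒  x = 0.41320, y = 0.25546
Jm-182: 41.32%, Jm-184: 25.55%.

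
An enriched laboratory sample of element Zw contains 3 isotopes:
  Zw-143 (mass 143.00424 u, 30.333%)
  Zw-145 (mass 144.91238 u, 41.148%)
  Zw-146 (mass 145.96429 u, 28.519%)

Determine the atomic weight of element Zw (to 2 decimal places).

144.63 u

Average mass = Σ (abundance × isotope mass) = 0.30333 × 143.00424 + 0.41148 × 144.91238 + 0.28519 × 145.96429
= 43.377476 + 59.628546 + 41.627556 = 144.633578 u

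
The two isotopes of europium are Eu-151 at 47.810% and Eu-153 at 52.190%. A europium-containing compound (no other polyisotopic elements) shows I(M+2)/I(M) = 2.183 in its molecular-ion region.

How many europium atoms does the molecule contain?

With n Eu atoms, P(M+2)/P(M) = C(n,1)·p^(n−1)q / p^n = n·q/p = n · 0.52190/0.47810.
n = 2.183 × 0.47810/0.52190 = 2.00 ≈ 2

2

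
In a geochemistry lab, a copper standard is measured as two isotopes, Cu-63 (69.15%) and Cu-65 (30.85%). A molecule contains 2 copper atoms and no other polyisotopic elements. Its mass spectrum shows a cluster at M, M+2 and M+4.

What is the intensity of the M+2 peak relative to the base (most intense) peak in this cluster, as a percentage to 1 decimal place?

Binomial terms of (0.6915 + 0.3085)^2: M 0.4782, M+2 0.4267, M+4 0.0952 → M is the base peak.
P(M) = C(2,0) × 0.6915^2 × 0.3085^0 = 1 × 0.47817225 × 1.0000 = 0.478172 (base)
P(M+2) = C(2,1) × 0.6915^1 × 0.3085^1 = 2 × 0.6915 × 0.3085 = 0.426656
Relative intensity = 0.426656 / 0.478172 × 100 = 89.2

89.2%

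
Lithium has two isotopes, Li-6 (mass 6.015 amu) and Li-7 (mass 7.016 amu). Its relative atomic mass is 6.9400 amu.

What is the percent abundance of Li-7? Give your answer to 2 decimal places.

92.41%

Let x be the fractional abundance of Li-6; then Li-7 has abundance 1 − x.
6.015·x + 7.016·(1 − x) = 6.9400
(6.015 − 7.016)·x = 6.9400 − 7.016
x = -0.0760 / -1.001 = 0.07592 → 7.59% Li-6, 92.41% Li-7.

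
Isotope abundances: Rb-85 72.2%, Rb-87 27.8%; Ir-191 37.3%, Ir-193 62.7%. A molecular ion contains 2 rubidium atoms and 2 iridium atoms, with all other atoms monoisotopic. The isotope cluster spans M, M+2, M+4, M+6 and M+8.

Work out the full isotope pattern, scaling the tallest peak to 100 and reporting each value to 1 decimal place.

18.0 : 74.3 : 100.0 : 48.1 : 7.5

Rubidium pattern (n=2): 0.521284 : 0.401432 : 0.077284
Iridium pattern (n=2): 0.139129 : 0.467742 : 0.393129
Convolve the two distributions (both contribute in 2-u steps):
  M: 0.521284×0.139129 = 0.072526
  M+2: 0.521284×0.467742 + 0.401432×0.139129 = 0.299677
  M+4: 0.521284×0.393129 + 0.401432×0.467742 + 0.077284×0.139129 = 0.403451
  M+6: 0.401432×0.393129 + 0.077284×0.467742 = 0.193964
  M+8: 0.077284×0.393129 = 0.030383
Scale to base peak (0.403451) = 100: 18.0 : 74.3 : 100.0 : 48.1 : 7.5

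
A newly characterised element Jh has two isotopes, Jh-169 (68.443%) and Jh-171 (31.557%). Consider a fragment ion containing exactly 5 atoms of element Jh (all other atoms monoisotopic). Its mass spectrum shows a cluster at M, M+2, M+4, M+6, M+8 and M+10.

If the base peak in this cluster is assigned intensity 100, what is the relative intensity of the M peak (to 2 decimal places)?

43.38

(0.68443 + 0.31557)^5 gives M 0.1502, M+2 0.3462, M+4 0.3193, M+6 0.1472, M+8 0.0339, M+10 0.0031; the largest is M+2.
P(M+2) = C(5,1) × 0.68443^4 × 0.31557^1 = 5 × 0.21944018 × 0.31557 = 0.346244 (base)
P(M) = C(5,0) × 0.68443^5 × 0.31557^0 = 1 × 0.15019144 × 1.0000 = 0.150191
Relative intensity = 0.150191 / 0.346244 × 100 = 43.38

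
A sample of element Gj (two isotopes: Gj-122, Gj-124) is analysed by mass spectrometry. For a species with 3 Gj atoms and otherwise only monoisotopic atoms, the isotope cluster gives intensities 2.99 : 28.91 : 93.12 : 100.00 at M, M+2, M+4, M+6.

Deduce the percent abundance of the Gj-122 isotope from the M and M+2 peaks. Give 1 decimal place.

23.7%

If p is the fraction of Gj that is Gj-122, then I(M+2)/I(M) = [C(3,1)·p^2·(1−p)] / p^3 = 3·(1−p)/p = 28.91/2.99 = 9.6689
(1−p)/p = 9.6689/3 = 3.2230  ⇒  p = 1/(1 + 3.2230) = 0.2368
Gj-122: 23.7%, Gj-124: 76.3%.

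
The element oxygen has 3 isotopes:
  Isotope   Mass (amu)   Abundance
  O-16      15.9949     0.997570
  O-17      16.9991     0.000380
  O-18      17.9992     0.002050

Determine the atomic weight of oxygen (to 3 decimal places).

Average mass = Σ (abundance × isotope mass) = 0.997570 × 15.9949 + 0.000380 × 16.9991 + 0.002050 × 17.9992
= 15.95603 + 0.00646 + 0.03690 = 15.99939 amu

15.999 amu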